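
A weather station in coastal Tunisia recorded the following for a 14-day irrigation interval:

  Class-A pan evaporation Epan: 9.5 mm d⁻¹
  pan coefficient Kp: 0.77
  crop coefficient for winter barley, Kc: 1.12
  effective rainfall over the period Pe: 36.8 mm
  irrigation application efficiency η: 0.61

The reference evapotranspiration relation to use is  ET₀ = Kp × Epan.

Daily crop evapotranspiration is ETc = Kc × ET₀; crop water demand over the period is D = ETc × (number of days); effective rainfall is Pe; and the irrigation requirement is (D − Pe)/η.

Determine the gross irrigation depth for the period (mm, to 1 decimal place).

ET₀ = 0.77 × 9.5 = 7.3150 mm/d
ETc = Kc × ET₀ = 1.12 × 7.3150 = 8.1928 mm/d
Crop demand D = ETc × 14 d = 8.1928 × 14 = 114.699 mm
D − Pe = 114.699 − 36.8 = 77.899 mm
Gross irrigation = 77.899 / 0.61 = 127.703 mm

127.7 mm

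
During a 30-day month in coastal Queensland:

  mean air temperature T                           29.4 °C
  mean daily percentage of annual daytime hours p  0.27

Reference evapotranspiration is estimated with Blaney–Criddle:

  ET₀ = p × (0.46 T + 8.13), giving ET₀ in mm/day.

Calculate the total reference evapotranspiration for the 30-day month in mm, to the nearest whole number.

175 mm

ET₀ = 0.27 × (0.46 × 29.4 + 8.13) = 0.27 × 21.654 = 5.8466 mm/d
Monthly total = 5.8466 × 30 = 175.398 mm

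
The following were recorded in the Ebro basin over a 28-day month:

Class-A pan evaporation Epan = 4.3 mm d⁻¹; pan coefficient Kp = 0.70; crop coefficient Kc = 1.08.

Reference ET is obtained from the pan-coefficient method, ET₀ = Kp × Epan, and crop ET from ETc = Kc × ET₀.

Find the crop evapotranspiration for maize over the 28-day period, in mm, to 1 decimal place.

ET₀ = 0.70 × 4.3 = 3.0100 mm/d
ETc = Kc × ET₀ = 1.08 × 3.0100 = 3.2508 mm/d
Over 28 days: 3.2508 × 28 = 91.022 mm

91.0 mm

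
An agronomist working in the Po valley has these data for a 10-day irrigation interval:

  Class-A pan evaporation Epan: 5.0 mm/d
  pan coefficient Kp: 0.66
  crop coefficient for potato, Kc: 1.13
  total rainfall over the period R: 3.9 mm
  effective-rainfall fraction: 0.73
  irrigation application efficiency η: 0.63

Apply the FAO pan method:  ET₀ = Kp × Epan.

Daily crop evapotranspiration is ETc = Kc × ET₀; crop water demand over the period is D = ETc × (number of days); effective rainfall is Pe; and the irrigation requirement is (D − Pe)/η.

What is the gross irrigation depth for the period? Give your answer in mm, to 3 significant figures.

54.7 mm

ET₀ = 0.66 × 5.0 = 3.3000 mm/d
ETc = Kc × ET₀ = 1.13 × 3.3000 = 3.7290 mm/d
Crop demand D = ETc × 10 d = 3.7290 × 10 = 37.290 mm
Pe = 0.73 × 3.9 = 2.847 mm
D − Pe = 37.290 − 2.847 = 34.443 mm
Gross irrigation = 34.443 / 0.63 = 54.671 mm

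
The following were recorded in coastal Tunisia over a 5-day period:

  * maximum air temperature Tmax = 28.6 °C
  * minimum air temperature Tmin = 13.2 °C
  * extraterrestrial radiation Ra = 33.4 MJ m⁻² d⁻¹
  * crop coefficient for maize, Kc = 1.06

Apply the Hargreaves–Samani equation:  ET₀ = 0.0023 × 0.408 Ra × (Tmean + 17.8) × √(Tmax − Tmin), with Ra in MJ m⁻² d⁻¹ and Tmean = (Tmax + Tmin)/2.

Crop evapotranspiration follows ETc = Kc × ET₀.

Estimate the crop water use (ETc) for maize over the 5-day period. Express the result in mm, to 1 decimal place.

25.2 mm

Tmean = (28.6 + 13.2)/2 = 20.90 °C
0.408 Ra = 0.408 × 33.4 = 13.6272 mm/d equivalent
ET₀ = 0.0023 × 13.6272 × (20.90 + 17.8) × √15.4 = 0.0023 × 13.6272 × 38.70 × 3.9243 = 4.7600 mm/d
ETc = Kc × ET₀ = 1.06 × 4.7600 = 5.0456 mm/d
Over 5 days: 5.0456 × 5 = 25.228 mm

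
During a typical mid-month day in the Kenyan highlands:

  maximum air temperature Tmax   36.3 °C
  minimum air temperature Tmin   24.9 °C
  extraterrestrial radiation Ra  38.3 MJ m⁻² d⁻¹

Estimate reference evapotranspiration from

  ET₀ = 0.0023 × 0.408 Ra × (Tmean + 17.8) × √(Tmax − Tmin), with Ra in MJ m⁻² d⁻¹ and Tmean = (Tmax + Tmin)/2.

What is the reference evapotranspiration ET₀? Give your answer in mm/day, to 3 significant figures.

5.87 mm/day

Tmean = (36.3 + 24.9)/2 = 30.60 °C
0.408 Ra = 0.408 × 38.3 = 15.6264 mm/d equivalent
ET₀ = 0.0023 × 15.6264 × (30.60 + 17.8) × √11.4 = 0.0023 × 15.6264 × 48.40 × 3.3764 = 5.8734 mm/d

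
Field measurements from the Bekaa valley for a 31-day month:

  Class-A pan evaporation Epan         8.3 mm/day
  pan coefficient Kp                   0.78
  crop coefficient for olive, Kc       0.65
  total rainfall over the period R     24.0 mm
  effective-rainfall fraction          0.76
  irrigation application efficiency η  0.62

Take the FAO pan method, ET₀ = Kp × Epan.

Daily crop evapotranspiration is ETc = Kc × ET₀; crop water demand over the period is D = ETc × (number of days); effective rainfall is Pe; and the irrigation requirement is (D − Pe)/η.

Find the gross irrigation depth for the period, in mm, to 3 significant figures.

181 mm

ET₀ = 0.78 × 8.3 = 6.4740 mm/d
ETc = Kc × ET₀ = 0.65 × 6.4740 = 4.2081 mm/d
Crop demand D = ETc × 31 d = 4.2081 × 31 = 130.451 mm
Pe = 0.76 × 24.0 = 18.240 mm
D − Pe = 130.451 − 18.240 = 112.211 mm
Gross irrigation = 112.211 / 0.62 = 180.985 mm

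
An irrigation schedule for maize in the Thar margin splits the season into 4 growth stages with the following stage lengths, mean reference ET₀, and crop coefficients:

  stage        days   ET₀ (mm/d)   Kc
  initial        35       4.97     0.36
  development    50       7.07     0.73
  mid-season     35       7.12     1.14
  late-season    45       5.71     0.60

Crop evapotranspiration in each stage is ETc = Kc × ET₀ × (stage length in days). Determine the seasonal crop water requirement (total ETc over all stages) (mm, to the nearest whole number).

initial: 0.36 × 4.97 × 35 = 62.62 mm
development: 0.73 × 7.07 × 50 = 258.06 mm
mid-season: 1.14 × 7.12 × 35 = 284.09 mm
late-season: 0.60 × 5.71 × 45 = 154.17 mm
Seasonal total = 758.94 mm

759 mm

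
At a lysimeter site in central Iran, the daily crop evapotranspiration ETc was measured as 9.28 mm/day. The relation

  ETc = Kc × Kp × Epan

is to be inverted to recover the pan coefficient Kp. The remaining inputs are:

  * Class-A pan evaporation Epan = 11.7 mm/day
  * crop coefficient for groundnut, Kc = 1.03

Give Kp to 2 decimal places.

ETc = Kc × Kp × Epan  ⇒  Kp = ETc / (Kc × Epan)
Kp = 9.28 / (1.03 × 11.7) = 9.28 / 12.051 = 0.7701

0.77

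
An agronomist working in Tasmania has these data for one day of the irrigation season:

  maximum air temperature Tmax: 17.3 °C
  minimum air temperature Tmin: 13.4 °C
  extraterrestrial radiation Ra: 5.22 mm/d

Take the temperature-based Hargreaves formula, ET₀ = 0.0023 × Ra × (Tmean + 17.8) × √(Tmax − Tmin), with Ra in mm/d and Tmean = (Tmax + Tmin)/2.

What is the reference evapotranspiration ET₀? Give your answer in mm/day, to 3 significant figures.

Tmean = (17.3 + 13.4)/2 = 15.35 °C
ET₀ = 0.0023 × 5.22 × (15.35 + 17.8) × √3.9 = 0.0023 × 5.22 × 33.15 × 1.9748 = 0.7860 mm/d

0.786 mm/day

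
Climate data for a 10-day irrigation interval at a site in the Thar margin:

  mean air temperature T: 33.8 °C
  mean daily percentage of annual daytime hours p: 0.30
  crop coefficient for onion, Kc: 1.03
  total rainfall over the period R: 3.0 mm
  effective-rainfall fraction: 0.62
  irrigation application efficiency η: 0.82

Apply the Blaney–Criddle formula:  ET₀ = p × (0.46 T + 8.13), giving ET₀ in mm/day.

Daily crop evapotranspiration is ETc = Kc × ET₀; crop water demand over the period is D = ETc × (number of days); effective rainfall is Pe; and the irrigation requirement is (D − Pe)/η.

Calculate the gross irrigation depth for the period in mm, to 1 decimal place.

87.0 mm

ET₀ = 0.30 × (0.46 × 33.8 + 8.13) = 0.30 × 23.678 = 7.1034 mm/d
ETc = Kc × ET₀ = 1.03 × 7.1034 = 7.3165 mm/d
Crop demand D = ETc × 10 d = 7.3165 × 10 = 73.165 mm
Pe = 0.62 × 3.0 = 1.860 mm
D − Pe = 73.165 − 1.860 = 71.305 mm
Gross irrigation = 71.305 / 0.82 = 86.957 mm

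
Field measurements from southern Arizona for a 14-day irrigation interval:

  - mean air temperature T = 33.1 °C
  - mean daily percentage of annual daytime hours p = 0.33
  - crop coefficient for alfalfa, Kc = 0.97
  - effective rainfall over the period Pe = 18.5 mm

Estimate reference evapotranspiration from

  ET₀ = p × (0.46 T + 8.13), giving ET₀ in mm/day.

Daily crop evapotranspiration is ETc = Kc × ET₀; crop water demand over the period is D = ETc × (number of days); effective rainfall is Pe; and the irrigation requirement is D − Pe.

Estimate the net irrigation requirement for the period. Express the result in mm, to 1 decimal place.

86.2 mm

ET₀ = 0.33 × (0.46 × 33.1 + 8.13) = 0.33 × 23.356 = 7.7075 mm/d
ETc = Kc × ET₀ = 0.97 × 7.7075 = 7.4763 mm/d
Crop demand D = ETc × 14 d = 7.4763 × 14 = 104.668 mm
D − Pe = 104.668 − 18.5 = 86.168 mm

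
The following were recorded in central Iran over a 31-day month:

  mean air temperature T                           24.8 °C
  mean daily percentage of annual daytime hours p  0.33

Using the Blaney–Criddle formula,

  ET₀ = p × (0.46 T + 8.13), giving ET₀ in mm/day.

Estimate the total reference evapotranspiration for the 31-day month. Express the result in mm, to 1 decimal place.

ET₀ = 0.33 × (0.46 × 24.8 + 8.13) = 0.33 × 19.538 = 6.4475 mm/d
Monthly total = 6.4475 × 31 = 199.873 mm

199.9 mm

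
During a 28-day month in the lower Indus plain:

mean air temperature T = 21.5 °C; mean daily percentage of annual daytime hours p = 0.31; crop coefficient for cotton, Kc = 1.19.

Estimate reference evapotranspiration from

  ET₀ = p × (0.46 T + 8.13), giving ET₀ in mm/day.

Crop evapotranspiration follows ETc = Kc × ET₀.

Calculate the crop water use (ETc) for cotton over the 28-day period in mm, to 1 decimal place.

ET₀ = 0.31 × (0.46 × 21.5 + 8.13) = 0.31 × 18.020 = 5.5862 mm/d
ETc = Kc × ET₀ = 1.19 × 5.5862 = 6.6476 mm/d
Over 28 days: 6.6476 × 28 = 186.133 mm

186.1 mm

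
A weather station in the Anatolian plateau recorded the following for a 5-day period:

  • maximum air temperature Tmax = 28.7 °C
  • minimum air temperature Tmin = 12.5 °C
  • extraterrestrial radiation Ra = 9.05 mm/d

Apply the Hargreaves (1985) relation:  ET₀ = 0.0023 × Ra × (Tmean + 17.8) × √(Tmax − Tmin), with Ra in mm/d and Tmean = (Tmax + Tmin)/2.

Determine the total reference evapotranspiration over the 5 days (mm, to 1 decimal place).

Tmean = (28.7 + 12.5)/2 = 20.60 °C
ET₀ = 0.0023 × 9.05 × (20.60 + 17.8) × √16.2 = 0.0023 × 9.05 × 38.40 × 4.0249 = 3.2171 mm/d
Over 5 days: 3.2171 × 5 = 16.086 mm

16.1 mm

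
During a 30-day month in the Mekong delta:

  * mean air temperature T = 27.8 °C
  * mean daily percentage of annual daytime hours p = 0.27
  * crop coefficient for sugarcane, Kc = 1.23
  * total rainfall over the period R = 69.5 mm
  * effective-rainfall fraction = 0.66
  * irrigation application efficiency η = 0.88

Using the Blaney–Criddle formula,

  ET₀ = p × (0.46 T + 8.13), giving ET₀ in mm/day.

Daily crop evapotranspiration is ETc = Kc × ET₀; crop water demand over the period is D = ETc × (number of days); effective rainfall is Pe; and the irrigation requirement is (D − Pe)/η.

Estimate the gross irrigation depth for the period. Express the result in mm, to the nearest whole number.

ET₀ = 0.27 × (0.46 × 27.8 + 8.13) = 0.27 × 20.918 = 5.6479 mm/d
ETc = Kc × ET₀ = 1.23 × 5.6479 = 6.9469 mm/d
Crop demand D = ETc × 30 d = 6.9469 × 30 = 208.407 mm
Pe = 0.66 × 69.5 = 45.870 mm
D − Pe = 208.407 − 45.870 = 162.537 mm
Gross irrigation = 162.537 / 0.88 = 184.701 mm

185 mm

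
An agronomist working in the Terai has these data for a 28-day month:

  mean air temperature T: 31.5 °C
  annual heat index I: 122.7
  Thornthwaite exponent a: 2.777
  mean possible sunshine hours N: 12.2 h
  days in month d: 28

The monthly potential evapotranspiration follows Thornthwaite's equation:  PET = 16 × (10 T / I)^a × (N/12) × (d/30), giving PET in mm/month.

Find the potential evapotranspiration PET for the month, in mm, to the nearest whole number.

10T/I = 10 × 31.5 / 122.7 = 2.5672
(10T/I)^a = 2.5672^2.777 = 13.7110
Uncorrected PET = 16 × 13.7110 = 219.376 mm
Correction = (N/12)(d/30) = (12.2/12)(28/30) = 0.9489
PET = 219.376 × 0.9489 = 208.166 mm/month

208 mm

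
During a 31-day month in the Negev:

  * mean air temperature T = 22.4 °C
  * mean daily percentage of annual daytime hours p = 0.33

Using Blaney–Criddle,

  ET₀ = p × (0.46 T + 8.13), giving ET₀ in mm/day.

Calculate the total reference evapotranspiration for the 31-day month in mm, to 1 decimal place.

188.6 mm

ET₀ = 0.33 × (0.46 × 22.4 + 8.13) = 0.33 × 18.434 = 6.0832 mm/d
Monthly total = 6.0832 × 31 = 188.579 mm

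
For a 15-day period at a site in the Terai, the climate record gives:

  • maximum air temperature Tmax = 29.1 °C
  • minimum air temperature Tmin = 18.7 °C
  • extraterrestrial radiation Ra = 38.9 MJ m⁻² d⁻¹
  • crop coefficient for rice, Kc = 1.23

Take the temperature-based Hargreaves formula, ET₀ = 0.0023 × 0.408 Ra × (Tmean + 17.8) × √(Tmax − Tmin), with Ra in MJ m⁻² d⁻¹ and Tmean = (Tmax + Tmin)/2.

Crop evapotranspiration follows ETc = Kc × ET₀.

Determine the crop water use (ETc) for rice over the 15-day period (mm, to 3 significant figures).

90.6 mm

Tmean = (29.1 + 18.7)/2 = 23.90 °C
0.408 Ra = 0.408 × 38.9 = 15.8712 mm/d equivalent
ET₀ = 0.0023 × 15.8712 × (23.90 + 17.8) × √10.4 = 0.0023 × 15.8712 × 41.70 × 3.2249 = 4.9090 mm/d
ETc = Kc × ET₀ = 1.23 × 4.9090 = 6.0381 mm/d
Over 15 days: 6.0381 × 15 = 90.572 mm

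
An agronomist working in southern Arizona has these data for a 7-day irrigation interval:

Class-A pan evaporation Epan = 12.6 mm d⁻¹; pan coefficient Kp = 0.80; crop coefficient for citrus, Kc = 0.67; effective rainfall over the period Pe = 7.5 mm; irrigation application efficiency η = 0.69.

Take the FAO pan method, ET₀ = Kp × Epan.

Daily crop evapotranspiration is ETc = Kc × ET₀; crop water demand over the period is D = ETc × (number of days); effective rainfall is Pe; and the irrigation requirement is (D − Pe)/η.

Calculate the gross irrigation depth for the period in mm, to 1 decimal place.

ET₀ = 0.80 × 12.6 = 10.0800 mm/d
ETc = Kc × ET₀ = 0.67 × 10.0800 = 6.7536 mm/d
Crop demand D = ETc × 7 d = 6.7536 × 7 = 47.275 mm
D − Pe = 47.275 − 7.5 = 39.775 mm
Gross irrigation = 39.775 / 0.69 = 57.645 mm

57.6 mm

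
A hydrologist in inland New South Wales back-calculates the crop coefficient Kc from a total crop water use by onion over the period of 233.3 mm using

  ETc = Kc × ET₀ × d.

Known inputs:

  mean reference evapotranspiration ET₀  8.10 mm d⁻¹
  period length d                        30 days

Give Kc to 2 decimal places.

0.96

ETc = Kc × ET₀ × d  ⇒  Kc = ETc / (ET₀ × d)
Kc = 233.3 / (8.10 × 30) = 233.3 / 243.00 = 0.9601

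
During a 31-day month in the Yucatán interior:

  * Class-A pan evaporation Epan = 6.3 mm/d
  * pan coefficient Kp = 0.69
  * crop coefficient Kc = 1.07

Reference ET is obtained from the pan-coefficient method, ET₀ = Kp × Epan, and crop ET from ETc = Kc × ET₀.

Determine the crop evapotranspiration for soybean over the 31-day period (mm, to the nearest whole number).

144 mm

ET₀ = 0.69 × 6.3 = 4.3470 mm/d
ETc = Kc × ET₀ = 1.07 × 4.3470 = 4.6513 mm/d
Over 31 days: 4.6513 × 31 = 144.190 mm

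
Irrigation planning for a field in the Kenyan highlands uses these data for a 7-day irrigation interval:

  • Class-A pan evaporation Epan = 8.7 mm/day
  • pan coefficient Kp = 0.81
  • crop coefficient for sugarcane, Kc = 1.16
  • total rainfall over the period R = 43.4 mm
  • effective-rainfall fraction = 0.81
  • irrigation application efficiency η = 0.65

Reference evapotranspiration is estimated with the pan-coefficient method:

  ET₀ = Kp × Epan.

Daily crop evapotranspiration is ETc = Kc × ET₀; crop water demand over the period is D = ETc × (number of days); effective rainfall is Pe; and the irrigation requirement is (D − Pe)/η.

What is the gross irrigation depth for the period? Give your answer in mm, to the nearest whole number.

ET₀ = 0.81 × 8.7 = 7.0470 mm/d
ETc = Kc × ET₀ = 1.16 × 7.0470 = 8.1745 mm/d
Crop demand D = ETc × 7 d = 8.1745 × 7 = 57.222 mm
Pe = 0.81 × 43.4 = 35.154 mm
D − Pe = 57.222 − 35.154 = 22.068 mm
Gross irrigation = 22.068 / 0.65 = 33.951 mm

34 mm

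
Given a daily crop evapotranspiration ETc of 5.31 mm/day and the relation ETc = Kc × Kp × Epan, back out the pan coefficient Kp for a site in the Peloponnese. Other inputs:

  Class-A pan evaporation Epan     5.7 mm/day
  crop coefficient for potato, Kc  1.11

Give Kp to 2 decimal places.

ETc = Kc × Kp × Epan  ⇒  Kp = ETc / (Kc × Epan)
Kp = 5.31 / (1.11 × 5.7) = 5.31 / 6.327 = 0.8393

0.84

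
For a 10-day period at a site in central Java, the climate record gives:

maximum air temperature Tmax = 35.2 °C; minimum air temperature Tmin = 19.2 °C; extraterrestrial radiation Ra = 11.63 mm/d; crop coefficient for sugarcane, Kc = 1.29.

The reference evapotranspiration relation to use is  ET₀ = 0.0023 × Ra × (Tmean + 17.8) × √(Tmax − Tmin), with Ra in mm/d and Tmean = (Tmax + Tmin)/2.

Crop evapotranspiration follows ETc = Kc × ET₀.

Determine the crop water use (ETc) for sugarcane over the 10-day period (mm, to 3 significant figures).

Tmean = (35.2 + 19.2)/2 = 27.20 °C
ET₀ = 0.0023 × 11.63 × (27.20 + 17.8) × √16.0 = 0.0023 × 11.63 × 45.00 × 4.0000 = 4.8148 mm/d
ETc = Kc × ET₀ = 1.29 × 4.8148 = 6.2111 mm/d
Over 10 days: 6.2111 × 10 = 62.111 mm

62.1 mm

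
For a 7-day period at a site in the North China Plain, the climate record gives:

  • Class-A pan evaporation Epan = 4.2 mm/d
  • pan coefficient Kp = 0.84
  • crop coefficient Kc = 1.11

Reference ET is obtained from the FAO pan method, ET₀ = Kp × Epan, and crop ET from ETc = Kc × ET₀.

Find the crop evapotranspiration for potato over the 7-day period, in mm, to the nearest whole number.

27 mm

ET₀ = 0.84 × 4.2 = 3.5280 mm/d
ETc = Kc × ET₀ = 1.11 × 3.5280 = 3.9161 mm/d
Over 7 days: 3.9161 × 7 = 27.413 mm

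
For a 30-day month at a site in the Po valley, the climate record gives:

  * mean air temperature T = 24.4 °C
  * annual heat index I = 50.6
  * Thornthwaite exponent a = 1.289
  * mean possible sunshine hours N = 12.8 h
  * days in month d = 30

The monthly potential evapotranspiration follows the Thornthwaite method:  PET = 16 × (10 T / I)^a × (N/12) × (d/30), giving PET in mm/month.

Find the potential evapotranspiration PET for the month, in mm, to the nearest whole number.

130 mm

10T/I = 10 × 24.4 / 50.6 = 4.8221
(10T/I)^a = 4.8221^1.289 = 7.5979
Uncorrected PET = 16 × 7.5979 = 121.566 mm
Correction = (N/12)(d/30) = (12.8/12)(30/30) = 1.0667
PET = 121.566 × 1.0667 = 129.674 mm/month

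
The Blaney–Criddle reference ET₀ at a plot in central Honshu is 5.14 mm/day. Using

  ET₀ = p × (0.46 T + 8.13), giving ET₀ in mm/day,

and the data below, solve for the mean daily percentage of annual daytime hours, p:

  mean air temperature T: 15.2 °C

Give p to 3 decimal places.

0.340

p = ET₀ / (0.46 T + 8.13) = 5.14 / (0.46 × 15.2 + 8.13) = 5.14 / 15.122 = 0.3399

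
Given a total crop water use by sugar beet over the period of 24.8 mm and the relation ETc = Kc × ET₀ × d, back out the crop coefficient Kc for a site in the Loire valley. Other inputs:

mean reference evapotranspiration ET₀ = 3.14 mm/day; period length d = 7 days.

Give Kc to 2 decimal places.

1.13

ETc = Kc × ET₀ × d  ⇒  Kc = ETc / (ET₀ × d)
Kc = 24.8 / (3.14 × 7) = 24.8 / 21.98 = 1.1283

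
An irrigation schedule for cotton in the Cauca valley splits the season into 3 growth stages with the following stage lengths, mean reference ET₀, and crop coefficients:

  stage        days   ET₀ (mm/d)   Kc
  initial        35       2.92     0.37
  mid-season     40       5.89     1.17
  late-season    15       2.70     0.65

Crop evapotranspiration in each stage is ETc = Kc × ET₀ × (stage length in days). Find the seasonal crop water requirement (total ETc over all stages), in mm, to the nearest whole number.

340 mm

initial: 0.37 × 2.92 × 35 = 37.81 mm
mid-season: 1.17 × 5.89 × 40 = 275.65 mm
late-season: 0.65 × 2.70 × 15 = 26.33 mm
Seasonal total = 339.79 mm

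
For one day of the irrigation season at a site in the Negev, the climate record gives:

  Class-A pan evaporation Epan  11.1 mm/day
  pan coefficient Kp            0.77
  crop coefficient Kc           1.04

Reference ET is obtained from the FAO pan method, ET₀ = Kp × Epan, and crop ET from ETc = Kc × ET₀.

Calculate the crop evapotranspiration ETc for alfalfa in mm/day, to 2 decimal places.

8.89 mm/day

ET₀ = 0.77 × 11.1 = 8.5470 mm/d
ETc = Kc × ET₀ = 1.04 × 8.5470 = 8.8889 mm/d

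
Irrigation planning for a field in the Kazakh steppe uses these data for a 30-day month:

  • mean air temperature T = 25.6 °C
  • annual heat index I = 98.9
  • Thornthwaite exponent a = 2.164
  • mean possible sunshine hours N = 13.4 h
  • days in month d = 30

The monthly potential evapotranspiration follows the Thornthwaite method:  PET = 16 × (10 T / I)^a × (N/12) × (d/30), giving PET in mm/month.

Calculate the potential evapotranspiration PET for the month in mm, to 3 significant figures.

10T/I = 10 × 25.6 / 98.9 = 2.5885
(10T/I)^a = 2.5885^2.164 = 7.8313
Uncorrected PET = 16 × 7.8313 = 125.301 mm
Correction = (N/12)(d/30) = (13.4/12)(30/30) = 1.1167
PET = 125.301 × 1.1167 = 139.924 mm/month

140 mm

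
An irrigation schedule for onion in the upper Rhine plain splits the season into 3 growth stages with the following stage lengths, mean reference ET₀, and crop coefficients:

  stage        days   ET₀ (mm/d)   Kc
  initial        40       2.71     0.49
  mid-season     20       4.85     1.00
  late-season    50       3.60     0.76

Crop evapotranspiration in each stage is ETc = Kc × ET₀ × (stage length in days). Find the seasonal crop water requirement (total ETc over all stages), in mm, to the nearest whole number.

initial: 0.49 × 2.71 × 40 = 53.12 mm
mid-season: 1.00 × 4.85 × 20 = 97.00 mm
late-season: 0.76 × 3.60 × 50 = 136.80 mm
Seasonal total = 286.92 mm

287 mm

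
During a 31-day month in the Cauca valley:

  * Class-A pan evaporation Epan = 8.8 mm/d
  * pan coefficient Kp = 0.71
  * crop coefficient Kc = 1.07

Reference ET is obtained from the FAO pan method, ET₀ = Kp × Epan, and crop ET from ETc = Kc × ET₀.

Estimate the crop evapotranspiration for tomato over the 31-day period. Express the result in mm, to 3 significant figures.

ET₀ = 0.71 × 8.8 = 6.2480 mm/d
ETc = Kc × ET₀ = 1.07 × 6.2480 = 6.6854 mm/d
Over 31 days: 6.6854 × 31 = 207.247 mm

207 mm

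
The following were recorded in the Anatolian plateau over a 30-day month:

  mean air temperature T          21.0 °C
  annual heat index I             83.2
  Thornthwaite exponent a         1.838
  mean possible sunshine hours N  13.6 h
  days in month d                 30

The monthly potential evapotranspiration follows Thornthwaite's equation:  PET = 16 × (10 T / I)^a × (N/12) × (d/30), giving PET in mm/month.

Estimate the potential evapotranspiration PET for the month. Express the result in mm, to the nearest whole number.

99 mm

10T/I = 10 × 21.0 / 83.2 = 2.5240
(10T/I)^a = 2.5240^1.838 = 5.4833
Uncorrected PET = 16 × 5.4833 = 87.733 mm
Correction = (N/12)(d/30) = (13.6/12)(30/30) = 1.1333
PET = 87.733 × 1.1333 = 99.428 mm/month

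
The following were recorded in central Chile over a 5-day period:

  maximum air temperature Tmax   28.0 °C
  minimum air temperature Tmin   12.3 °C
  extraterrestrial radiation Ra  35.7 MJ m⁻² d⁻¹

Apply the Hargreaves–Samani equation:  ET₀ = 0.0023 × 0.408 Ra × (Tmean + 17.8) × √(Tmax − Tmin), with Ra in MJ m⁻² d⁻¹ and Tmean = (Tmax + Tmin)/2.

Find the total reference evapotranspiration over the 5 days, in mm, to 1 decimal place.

25.2 mm

Tmean = (28.0 + 12.3)/2 = 20.15 °C
0.408 Ra = 0.408 × 35.7 = 14.5656 mm/d equivalent
ET₀ = 0.0023 × 14.5656 × (20.15 + 17.8) × √15.7 = 0.0023 × 14.5656 × 37.95 × 3.9623 = 5.0375 mm/d
Over 5 days: 5.0375 × 5 = 25.188 mm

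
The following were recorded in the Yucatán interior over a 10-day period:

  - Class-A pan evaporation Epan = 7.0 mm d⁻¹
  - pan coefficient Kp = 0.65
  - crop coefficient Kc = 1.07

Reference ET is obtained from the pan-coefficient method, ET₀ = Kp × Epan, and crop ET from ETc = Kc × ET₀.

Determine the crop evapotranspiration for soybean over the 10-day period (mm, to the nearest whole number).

49 mm

ET₀ = 0.65 × 7.0 = 4.5500 mm/d
ETc = Kc × ET₀ = 1.07 × 4.5500 = 4.8685 mm/d
Over 10 days: 4.8685 × 10 = 48.685 mm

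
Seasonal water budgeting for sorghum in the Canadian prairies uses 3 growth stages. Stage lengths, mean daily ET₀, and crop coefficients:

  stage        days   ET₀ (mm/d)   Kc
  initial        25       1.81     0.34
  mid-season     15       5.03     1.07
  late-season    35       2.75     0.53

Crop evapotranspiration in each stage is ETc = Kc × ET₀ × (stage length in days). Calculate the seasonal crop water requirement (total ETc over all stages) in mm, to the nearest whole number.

initial: 0.34 × 1.81 × 25 = 15.39 mm
mid-season: 1.07 × 5.03 × 15 = 80.73 mm
late-season: 0.53 × 2.75 × 35 = 51.01 mm
Seasonal total = 147.13 mm

147 mm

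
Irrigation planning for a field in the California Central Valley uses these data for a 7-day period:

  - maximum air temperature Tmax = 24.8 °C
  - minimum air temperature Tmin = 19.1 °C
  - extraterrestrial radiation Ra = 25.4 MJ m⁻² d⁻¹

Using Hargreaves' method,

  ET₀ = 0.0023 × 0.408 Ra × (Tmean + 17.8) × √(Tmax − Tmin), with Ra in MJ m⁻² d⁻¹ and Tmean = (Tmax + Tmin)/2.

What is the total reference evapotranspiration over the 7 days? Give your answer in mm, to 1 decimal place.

15.8 mm

Tmean = (24.8 + 19.1)/2 = 21.95 °C
0.408 Ra = 0.408 × 25.4 = 10.3632 mm/d equivalent
ET₀ = 0.0023 × 10.3632 × (21.95 + 17.8) × √5.7 = 0.0023 × 10.3632 × 39.75 × 2.3875 = 2.2621 mm/d
Over 7 days: 2.2621 × 7 = 15.835 mm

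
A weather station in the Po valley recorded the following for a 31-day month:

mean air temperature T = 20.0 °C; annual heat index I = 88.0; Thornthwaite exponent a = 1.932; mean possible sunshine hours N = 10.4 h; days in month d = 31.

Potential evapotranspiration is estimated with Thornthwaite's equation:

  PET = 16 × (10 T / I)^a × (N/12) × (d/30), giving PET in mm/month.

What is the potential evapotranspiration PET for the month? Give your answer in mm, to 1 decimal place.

70.0 mm

10T/I = 10 × 20.0 / 88.0 = 2.2727
(10T/I)^a = 2.2727^1.932 = 4.8847
Uncorrected PET = 16 × 4.8847 = 78.155 mm
Correction = (N/12)(d/30) = (10.4/12)(31/30) = 0.8956
PET = 78.155 × 0.8956 = 69.996 mm/month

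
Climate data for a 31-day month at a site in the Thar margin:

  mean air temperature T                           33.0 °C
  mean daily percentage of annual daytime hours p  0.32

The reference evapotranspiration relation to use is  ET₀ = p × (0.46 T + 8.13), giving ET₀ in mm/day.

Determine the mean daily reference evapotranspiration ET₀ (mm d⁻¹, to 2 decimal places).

7.46 mm d⁻¹

ET₀ = 0.32 × (0.46 × 33.0 + 8.13) = 0.32 × 23.310 = 7.4592 mm/d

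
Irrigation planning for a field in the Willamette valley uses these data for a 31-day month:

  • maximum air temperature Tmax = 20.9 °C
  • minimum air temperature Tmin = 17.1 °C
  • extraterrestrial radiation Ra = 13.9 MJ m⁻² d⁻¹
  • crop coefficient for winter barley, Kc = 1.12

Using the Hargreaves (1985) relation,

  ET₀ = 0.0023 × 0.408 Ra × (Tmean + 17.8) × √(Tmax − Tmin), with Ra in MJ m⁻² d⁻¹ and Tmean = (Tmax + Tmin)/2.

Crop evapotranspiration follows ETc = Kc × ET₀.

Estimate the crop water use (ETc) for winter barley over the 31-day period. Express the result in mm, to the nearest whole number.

32 mm

Tmean = (20.9 + 17.1)/2 = 19.00 °C
0.408 Ra = 0.408 × 13.9 = 5.6712 mm/d equivalent
ET₀ = 0.0023 × 5.6712 × (19.00 + 17.8) × √3.8 = 0.0023 × 5.6712 × 36.80 × 1.9494 = 0.9357 mm/d
ETc = Kc × ET₀ = 1.12 × 0.9357 = 1.0480 mm/d
Over 31 days: 1.0480 × 31 = 32.488 mm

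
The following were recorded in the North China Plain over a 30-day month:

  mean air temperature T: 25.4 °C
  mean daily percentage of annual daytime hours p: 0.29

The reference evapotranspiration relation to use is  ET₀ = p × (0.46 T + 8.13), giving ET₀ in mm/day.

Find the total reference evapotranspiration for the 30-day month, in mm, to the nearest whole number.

172 mm

ET₀ = 0.29 × (0.46 × 25.4 + 8.13) = 0.29 × 19.814 = 5.7461 mm/d
Monthly total = 5.7461 × 30 = 172.383 mm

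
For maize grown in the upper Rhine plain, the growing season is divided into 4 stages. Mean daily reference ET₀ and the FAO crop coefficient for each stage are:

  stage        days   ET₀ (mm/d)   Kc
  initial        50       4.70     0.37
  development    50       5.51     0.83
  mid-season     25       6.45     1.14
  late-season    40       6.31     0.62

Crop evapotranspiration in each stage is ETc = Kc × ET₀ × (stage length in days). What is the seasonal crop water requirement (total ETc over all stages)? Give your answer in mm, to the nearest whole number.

656 mm

initial: 0.37 × 4.70 × 50 = 86.95 mm
development: 0.83 × 5.51 × 50 = 228.67 mm
mid-season: 1.14 × 6.45 × 25 = 183.83 mm
late-season: 0.62 × 6.31 × 40 = 156.49 mm
Seasonal total = 655.94 mm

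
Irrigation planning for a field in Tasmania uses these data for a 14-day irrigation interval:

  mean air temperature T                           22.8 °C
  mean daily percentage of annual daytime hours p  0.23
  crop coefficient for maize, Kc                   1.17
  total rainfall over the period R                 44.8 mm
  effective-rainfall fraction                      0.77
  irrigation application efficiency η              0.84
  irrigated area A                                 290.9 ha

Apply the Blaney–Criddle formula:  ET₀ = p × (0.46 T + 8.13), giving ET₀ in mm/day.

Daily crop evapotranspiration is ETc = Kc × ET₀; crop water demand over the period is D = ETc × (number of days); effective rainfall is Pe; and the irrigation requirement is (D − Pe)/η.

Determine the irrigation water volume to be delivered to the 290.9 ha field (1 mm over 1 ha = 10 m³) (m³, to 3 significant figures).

123000 m³

ET₀ = 0.23 × (0.46 × 22.8 + 8.13) = 0.23 × 18.618 = 4.2821 mm/d
ETc = Kc × ET₀ = 1.17 × 4.2821 = 5.0101 mm/d
Crop demand D = ETc × 14 d = 5.0101 × 14 = 70.141 mm
Pe = 0.77 × 44.8 = 34.496 mm
D − Pe = 70.141 − 34.496 = 35.645 mm
Gross irrigation = 35.645 / 0.84 = 42.435 mm
Volume = 42.435 mm × 290.9 ha × 10 = 123443.4 m³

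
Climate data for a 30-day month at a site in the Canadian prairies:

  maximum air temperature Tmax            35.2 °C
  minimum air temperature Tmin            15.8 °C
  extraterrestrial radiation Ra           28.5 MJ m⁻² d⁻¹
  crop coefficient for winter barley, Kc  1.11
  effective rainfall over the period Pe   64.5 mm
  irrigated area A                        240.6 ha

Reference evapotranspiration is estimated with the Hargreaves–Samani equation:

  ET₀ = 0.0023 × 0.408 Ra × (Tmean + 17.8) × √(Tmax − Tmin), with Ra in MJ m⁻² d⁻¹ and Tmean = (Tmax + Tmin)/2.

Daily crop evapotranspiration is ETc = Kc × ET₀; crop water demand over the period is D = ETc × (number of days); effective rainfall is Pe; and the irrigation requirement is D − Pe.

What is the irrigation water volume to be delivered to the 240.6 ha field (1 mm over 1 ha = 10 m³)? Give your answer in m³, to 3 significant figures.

Tmean = (35.2 + 15.8)/2 = 25.50 °C
0.408 Ra = 0.408 × 28.5 = 11.6280 mm/d equivalent
ET₀ = 0.0023 × 11.6280 × (25.50 + 17.8) × √19.4 = 0.0023 × 11.6280 × 43.30 × 4.4045 = 5.1006 mm/d
ETc = Kc × ET₀ = 1.11 × 5.1006 = 5.6617 mm/d
Crop demand D = ETc × 30 d = 5.6617 × 30 = 169.851 mm
D − Pe = 169.851 − 64.5 = 105.351 mm
Volume = 105.351 mm × 240.6 ha × 10 = 253474.5 m³

253000 m³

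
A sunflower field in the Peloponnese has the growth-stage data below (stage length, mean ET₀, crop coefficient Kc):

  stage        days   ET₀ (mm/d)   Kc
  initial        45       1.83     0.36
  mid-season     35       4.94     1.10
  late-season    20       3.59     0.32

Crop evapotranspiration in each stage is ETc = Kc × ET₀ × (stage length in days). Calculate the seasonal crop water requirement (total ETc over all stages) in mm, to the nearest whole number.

243 mm

initial: 0.36 × 1.83 × 45 = 29.65 mm
mid-season: 1.10 × 4.94 × 35 = 190.19 mm
late-season: 0.32 × 3.59 × 20 = 22.98 mm
Seasonal total = 242.82 mm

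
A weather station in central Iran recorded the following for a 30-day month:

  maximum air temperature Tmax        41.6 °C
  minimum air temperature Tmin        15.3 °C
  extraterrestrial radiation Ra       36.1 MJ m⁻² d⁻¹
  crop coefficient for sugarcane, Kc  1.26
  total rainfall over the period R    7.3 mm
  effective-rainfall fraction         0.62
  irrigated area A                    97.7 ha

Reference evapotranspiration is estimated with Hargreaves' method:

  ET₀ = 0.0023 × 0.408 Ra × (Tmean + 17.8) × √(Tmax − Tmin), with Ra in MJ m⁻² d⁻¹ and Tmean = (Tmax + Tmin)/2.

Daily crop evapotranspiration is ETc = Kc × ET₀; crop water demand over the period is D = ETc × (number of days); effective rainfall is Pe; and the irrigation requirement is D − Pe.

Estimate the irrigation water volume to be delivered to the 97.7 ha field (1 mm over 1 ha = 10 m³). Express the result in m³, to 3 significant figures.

Tmean = (41.6 + 15.3)/2 = 28.45 °C
0.408 Ra = 0.408 × 36.1 = 14.7288 mm/d equivalent
ET₀ = 0.0023 × 14.7288 × (28.45 + 17.8) × √26.3 = 0.0023 × 14.7288 × 46.25 × 5.1284 = 8.0351 mm/d
ETc = Kc × ET₀ = 1.26 × 8.0351 = 10.1242 mm/d
Crop demand D = ETc × 30 d = 10.1242 × 30 = 303.726 mm
Pe = 0.62 × 7.3 = 4.526 mm
D − Pe = 303.726 − 4.526 = 299.200 mm
Volume = 299.200 mm × 97.7 ha × 10 = 292318.4 m³

292000 m³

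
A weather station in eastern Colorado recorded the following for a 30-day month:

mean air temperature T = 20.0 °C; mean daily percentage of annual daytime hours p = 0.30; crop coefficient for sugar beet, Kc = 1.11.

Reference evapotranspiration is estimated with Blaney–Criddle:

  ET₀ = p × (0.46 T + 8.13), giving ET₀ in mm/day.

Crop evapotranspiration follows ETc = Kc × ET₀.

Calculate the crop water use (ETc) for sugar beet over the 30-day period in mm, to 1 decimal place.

173.1 mm

ET₀ = 0.30 × (0.46 × 20.0 + 8.13) = 0.30 × 17.330 = 5.1990 mm/d
ETc = Kc × ET₀ = 1.11 × 5.1990 = 5.7709 mm/d
Over 30 days: 5.7709 × 30 = 173.127 mm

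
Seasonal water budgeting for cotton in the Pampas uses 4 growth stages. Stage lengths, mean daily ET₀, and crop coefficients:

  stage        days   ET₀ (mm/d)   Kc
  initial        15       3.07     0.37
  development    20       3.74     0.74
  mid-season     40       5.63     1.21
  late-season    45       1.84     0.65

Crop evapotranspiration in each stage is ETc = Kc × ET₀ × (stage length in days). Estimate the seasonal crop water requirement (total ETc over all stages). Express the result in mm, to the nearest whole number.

399 mm

initial: 0.37 × 3.07 × 15 = 17.04 mm
development: 0.74 × 3.74 × 20 = 55.35 mm
mid-season: 1.21 × 5.63 × 40 = 272.49 mm
late-season: 0.65 × 1.84 × 45 = 53.82 mm
Seasonal total = 398.70 mm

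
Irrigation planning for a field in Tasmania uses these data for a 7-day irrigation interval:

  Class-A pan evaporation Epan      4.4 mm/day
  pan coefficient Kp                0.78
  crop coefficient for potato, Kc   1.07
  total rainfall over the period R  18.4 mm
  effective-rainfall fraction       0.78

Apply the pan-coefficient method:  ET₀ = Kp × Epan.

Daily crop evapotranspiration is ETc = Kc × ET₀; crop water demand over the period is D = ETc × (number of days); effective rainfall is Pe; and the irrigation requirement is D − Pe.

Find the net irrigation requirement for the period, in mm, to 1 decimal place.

ET₀ = 0.78 × 4.4 = 3.4320 mm/d
ETc = Kc × ET₀ = 1.07 × 3.4320 = 3.6722 mm/d
Crop demand D = ETc × 7 d = 3.6722 × 7 = 25.705 mm
Pe = 0.78 × 18.4 = 14.352 mm
D − Pe = 25.705 − 14.352 = 11.353 mm

11.4 mm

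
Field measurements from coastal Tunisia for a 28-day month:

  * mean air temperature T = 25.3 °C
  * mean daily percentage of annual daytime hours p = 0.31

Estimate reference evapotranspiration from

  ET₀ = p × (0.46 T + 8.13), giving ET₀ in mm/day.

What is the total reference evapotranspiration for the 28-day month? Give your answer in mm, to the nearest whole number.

ET₀ = 0.31 × (0.46 × 25.3 + 8.13) = 0.31 × 19.768 = 6.1281 mm/d
Monthly total = 6.1281 × 28 = 171.587 mm

172 mm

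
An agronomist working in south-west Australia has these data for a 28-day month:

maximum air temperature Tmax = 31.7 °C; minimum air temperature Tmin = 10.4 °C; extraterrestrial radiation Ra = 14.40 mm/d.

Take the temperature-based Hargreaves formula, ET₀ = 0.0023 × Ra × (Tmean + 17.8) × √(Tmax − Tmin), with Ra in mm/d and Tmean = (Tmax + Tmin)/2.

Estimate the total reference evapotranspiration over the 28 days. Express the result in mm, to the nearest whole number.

Tmean = (31.7 + 10.4)/2 = 21.05 °C
ET₀ = 0.0023 × 14.40 × (21.05 + 17.8) × √21.3 = 0.0023 × 14.40 × 38.85 × 4.6152 = 5.9384 mm/d
Over 28 days: 5.9384 × 28 = 166.275 mm

166 mm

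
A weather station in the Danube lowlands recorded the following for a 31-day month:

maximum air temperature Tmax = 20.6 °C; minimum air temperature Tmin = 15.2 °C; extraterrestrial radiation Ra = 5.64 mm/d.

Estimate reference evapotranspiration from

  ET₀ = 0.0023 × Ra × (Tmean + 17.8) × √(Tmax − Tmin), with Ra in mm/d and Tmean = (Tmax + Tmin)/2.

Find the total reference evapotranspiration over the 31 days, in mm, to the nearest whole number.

Tmean = (20.6 + 15.2)/2 = 17.90 °C
ET₀ = 0.0023 × 5.64 × (17.90 + 17.8) × √5.4 = 0.0023 × 5.64 × 35.70 × 2.3238 = 1.0762 mm/d
Over 31 days: 1.0762 × 31 = 33.362 mm

33 mm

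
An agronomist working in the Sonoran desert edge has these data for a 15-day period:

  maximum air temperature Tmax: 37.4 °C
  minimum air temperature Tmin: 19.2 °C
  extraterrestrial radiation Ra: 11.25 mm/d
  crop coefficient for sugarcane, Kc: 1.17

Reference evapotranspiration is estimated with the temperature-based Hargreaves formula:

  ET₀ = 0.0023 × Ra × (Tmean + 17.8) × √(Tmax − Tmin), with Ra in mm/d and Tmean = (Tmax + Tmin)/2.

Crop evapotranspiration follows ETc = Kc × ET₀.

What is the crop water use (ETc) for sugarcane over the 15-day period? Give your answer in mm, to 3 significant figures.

89.3 mm

Tmean = (37.4 + 19.2)/2 = 28.30 °C
ET₀ = 0.0023 × 11.25 × (28.30 + 17.8) × √18.2 = 0.0023 × 11.25 × 46.10 × 4.2661 = 5.0888 mm/d
ETc = Kc × ET₀ = 1.17 × 5.0888 = 5.9539 mm/d
Over 15 days: 5.9539 × 15 = 89.309 mm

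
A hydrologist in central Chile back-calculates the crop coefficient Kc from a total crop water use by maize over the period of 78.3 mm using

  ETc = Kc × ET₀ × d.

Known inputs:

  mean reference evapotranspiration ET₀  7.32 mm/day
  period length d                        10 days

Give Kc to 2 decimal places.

1.07

ETc = Kc × ET₀ × d  ⇒  Kc = ETc / (ET₀ × d)
Kc = 78.3 / (7.32 × 10) = 78.3 / 73.20 = 1.0697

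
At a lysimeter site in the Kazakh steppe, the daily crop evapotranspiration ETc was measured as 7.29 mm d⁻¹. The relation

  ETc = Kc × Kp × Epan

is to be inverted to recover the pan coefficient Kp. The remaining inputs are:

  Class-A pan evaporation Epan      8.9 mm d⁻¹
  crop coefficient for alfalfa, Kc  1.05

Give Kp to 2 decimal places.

0.78

ETc = Kc × Kp × Epan  ⇒  Kp = ETc / (Kc × Epan)
Kp = 7.29 / (1.05 × 8.9) = 7.29 / 9.345 = 0.7801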